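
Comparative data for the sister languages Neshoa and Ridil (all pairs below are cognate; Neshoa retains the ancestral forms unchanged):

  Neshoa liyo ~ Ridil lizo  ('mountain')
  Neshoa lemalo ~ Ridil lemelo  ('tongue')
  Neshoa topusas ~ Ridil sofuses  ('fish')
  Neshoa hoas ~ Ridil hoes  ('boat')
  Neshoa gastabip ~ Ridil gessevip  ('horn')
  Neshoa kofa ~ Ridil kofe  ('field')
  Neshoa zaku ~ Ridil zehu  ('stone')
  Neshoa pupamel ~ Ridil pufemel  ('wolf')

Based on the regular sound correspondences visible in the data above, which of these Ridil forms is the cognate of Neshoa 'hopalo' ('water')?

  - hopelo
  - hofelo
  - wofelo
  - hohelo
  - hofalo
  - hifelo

hofelo

pupamel ~ pufemel — Neshoa p corresponds to Ridil f between vowels (before a back vowel).
lemalo ~ lemelo, topusas ~ sofuses — Neshoa a corresponds to Ridil e after a consonant, before a consonant other than r, m, n, p, b, f, v.
Applying these to Neshoa 'hopalo':
  hopalo → hofalo   (p→f between vowels (before a back vowel))
  hofalo → hofelo   (a→e after a consonant, before a consonant other than r, m, n, p, b, f, v)
So the Ridil cognate is 'hofelo'.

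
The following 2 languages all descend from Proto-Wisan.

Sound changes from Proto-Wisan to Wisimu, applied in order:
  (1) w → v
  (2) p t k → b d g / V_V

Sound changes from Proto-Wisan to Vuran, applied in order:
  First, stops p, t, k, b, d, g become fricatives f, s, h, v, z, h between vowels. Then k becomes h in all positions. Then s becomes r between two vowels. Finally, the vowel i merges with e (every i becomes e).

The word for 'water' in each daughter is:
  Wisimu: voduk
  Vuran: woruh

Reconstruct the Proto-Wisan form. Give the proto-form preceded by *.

*wotuk

Position 1: Wisimu has v, Vuran has w. Vuran preserves w here (none of its changes turn any other segment into w), so the proto-segment is *w.
Position 5: Wisimu has k, Vuran has h. Wisimu preserves k here (none of its changes turn any other segment into k), so the proto-segment is *k.
Position 3: Wisimu has d, Vuran has r. Taking the neighbouring segments as reconstructed: Wisimu d could go back to *t or *d; Vuran r could go back to *t or *s or *r — the one source consistent with every daughter is *t.
This points to *wotuk. Verify forward in each daughter:
Wisimu: *wotuk > votuk > voduk  (by unconditioned shift, intervocalic voicing)
Vuran: *wotuk > wosuk > wosuh > woruh  (by intervocalic lenition, unconditioned shift, rhotacism)
Only *wotuk yields all of Wisimu voduk, Vuran woruh.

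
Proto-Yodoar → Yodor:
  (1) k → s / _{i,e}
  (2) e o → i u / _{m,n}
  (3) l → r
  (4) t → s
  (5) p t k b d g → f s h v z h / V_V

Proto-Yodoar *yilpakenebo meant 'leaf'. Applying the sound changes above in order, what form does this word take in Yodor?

Yodor: start from *yilpakenebo.
  rule 1 (palatalisation): yilpakenebo → yilpasenebo
  rule 2 (pre-nasal raising): yilpasenebo → yilpasinebo
  rule 3 (unconditioned shift): yilpasinebo → yirpasinebo
  rule 4: no change — yirpasinebo
  rule 5 (intervocalic lenition): yirpasinebo → yirpasinevo
  ⇒ Yodor yirpasinevo

yirpasinevo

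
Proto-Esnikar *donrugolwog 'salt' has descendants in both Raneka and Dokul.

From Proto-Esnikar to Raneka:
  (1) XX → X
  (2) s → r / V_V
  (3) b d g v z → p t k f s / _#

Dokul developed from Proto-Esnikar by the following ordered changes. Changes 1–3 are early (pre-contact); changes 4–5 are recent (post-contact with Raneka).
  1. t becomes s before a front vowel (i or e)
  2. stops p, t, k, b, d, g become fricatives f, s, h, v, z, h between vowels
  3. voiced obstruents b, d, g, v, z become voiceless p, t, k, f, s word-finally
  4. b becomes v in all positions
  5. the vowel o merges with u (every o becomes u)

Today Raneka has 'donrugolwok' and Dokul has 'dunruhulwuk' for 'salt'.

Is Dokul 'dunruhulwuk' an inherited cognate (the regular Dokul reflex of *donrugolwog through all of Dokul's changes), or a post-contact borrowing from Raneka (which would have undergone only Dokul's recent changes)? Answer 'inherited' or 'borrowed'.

If inherited, *donrugolwog would pass through all of Dokul's changes:
Dokul: start from *donrugolwog.
  rule 1: no change — donrugolwog
  rule 2 (intervocalic lenition): donrugolwog → donruholwog
  rule 3 (final devoicing): donruholwog → donruholwok
  rule 4: no change — donruholwok
  rule 5 (vowel merger): donruholwok → dunruhulwuk
  ⇒ Dokul dunruhulwuk
If borrowed from Raneka 'donrugolwok' after the early changes, it would undergo only the recent ones:
  rule 4 (unconditioned shift): no change (donrugolwok)
  rule 5 (vowel merger): donrugolwok → dunrugulwuk
  ⇒ as a loan: dunrugulwuk
Dokul 'dunruhulwuk' matches the inherited outcome exactly, so it is an inherited cognate, not a loan.

inherited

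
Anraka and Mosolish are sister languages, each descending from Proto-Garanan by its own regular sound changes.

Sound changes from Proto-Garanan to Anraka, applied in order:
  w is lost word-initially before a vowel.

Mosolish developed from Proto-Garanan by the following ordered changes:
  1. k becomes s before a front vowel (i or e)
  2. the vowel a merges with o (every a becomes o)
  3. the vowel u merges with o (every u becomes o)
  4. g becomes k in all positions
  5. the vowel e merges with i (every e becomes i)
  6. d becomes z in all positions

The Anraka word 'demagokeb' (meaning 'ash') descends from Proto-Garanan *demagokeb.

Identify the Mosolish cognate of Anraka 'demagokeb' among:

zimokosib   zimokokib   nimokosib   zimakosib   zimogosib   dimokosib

Mosolish: *demagokeb > demagoseb > demogoseb > demokoseb > dimokosib > zimokosib  (by palatalisation, vowel merger, unconditioned shift, vowel merger, unconditioned shift)

zimokosib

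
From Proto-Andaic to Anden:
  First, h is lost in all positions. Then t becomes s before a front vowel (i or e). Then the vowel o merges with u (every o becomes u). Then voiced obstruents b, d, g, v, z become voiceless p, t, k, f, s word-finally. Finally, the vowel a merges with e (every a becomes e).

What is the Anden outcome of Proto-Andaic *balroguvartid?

belruguversit

Anden: *balroguvartid > balroguvarsid > balruguvarsid > balruguvarsit > belruguversit  (by palatalisation, vowel merger, final devoicing, vowel merger)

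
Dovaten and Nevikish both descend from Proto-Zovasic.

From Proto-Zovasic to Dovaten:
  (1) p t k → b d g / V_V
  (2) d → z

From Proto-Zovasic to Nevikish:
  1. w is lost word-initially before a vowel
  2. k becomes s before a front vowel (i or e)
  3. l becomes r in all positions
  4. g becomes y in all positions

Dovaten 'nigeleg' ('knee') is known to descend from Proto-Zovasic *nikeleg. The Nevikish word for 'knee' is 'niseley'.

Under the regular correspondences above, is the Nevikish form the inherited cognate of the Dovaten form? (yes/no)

no

Derive the expected Nevikish reflex of *nikeleg:
Nevikish: start from *nikeleg.
  rule 1: no change — nikeleg
  rule 2 (palatalisation): nikeleg → niseleg
  rule 3 (unconditioned shift): niseleg → nisereg
  rule 4 (unconditioned shift): nisereg → niserey
  ⇒ Nevikish niserey
The regular Nevikish reflex would be 'niserey', but the attested form is 'niseley'. The correspondence is irregular, so they are not cognates (the Nevikish form has a different source).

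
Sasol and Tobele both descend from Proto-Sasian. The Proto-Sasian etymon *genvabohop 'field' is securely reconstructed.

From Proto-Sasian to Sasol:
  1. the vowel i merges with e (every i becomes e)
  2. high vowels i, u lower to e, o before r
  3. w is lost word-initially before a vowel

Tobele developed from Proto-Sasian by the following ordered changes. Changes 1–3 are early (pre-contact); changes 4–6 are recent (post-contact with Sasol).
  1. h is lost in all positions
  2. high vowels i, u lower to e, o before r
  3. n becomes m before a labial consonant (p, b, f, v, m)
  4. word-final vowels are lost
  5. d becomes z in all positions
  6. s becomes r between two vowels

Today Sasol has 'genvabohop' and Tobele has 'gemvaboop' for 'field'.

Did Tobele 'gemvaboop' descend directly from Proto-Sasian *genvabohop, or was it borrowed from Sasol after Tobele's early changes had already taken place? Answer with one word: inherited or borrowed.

If inherited, *genvabohop would pass through all of Tobele's changes:
Tobele: start from *genvabohop.
  rule 1 (h-loss): genvabohop → genvaboop
  rule 2: no change — genvaboop
  rule 3 (nasal place assimilation): genvaboop → gemvaboop
  rule 4: no change — gemvaboop
  rule 5: no change — gemvaboop
  rule 6: no change — gemvaboop
  ⇒ Tobele gemvaboop
If borrowed from Sasol 'genvabohop' after the early changes, it would undergo only the recent ones:
  rule 4 (apocope): no change (genvabohop)
  rule 5 (unconditioned shift): no change (genvabohop)
  rule 6 (rhotacism): no change (genvabohop)
  ⇒ as a loan: genvabohop
Tobele 'gemvaboop' matches the inherited outcome exactly, so it is an inherited cognate, not a loan.

inherited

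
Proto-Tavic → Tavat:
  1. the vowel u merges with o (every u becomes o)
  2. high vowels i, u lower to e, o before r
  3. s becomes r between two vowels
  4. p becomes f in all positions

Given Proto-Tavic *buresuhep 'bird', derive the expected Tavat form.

borerohef

Tavat: start from *buresuhep.
  rule 1 (vowel merger): buresuhep → boresohep
  rule 2: no change — boresohep
  rule 3 (rhotacism): boresohep → borerohep
  rule 4 (unconditioned shift): borerohep → borerohef
  ⇒ Tavat borerohef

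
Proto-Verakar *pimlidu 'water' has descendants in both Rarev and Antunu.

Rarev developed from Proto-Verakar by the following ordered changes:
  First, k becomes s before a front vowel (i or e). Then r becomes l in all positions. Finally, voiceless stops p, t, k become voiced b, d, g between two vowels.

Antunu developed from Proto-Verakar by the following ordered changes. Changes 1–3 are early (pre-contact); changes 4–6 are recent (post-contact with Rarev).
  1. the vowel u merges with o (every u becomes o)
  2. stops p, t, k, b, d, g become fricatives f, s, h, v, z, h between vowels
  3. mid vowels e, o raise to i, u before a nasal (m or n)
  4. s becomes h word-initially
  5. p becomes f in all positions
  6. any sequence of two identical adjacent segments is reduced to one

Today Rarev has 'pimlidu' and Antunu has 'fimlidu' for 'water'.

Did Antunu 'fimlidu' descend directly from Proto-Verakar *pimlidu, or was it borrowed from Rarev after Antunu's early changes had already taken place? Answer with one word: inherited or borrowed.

borrowed

If inherited, *pimlidu would pass through all of Antunu's changes:
Antunu: *pimlidu
  pimlidu → pimlido   [vowel merger]
  pimlido → pimlizo   [intervocalic lenition]
  pimlizo (rule 3 does not apply)
  pimlizo (rule 4 does not apply)
  pimlizo → fimlizo   [unconditioned shift]
  fimlizo (rule 6 does not apply)
  giving Antunu fimlizo.
If borrowed from Rarev 'pimlidu' after the early changes, it would undergo only the recent ones:
  rule 4 (debuccalisation): no change (pimlidu)
  rule 5 (unconditioned shift): pimlidu → fimlidu
  rule 6 (degemination): no change (fimlidu)
  ⇒ as a loan: fimlidu
Antunu 'fimlidu' matches the loan outcome 'fimlidu', not the inherited 'fimlizo' — it skipped the early Antunu changes, so it was borrowed from Rarev.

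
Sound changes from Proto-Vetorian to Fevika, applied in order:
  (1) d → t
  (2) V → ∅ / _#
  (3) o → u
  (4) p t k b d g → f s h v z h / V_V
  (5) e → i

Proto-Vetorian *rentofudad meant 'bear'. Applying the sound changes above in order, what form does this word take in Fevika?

Fevika: *rentofudad
  rentofudad → rentofutat   [unconditioned shift]
  rentofutat (rule 2 does not apply)
  rentofutat → rentufutat   [vowel merger]
  rentufutat → rentufusat   [intervocalic lenition]
  rentufusat → rintufusat   [vowel merger]
  giving Fevika rintufusat.

rintufusat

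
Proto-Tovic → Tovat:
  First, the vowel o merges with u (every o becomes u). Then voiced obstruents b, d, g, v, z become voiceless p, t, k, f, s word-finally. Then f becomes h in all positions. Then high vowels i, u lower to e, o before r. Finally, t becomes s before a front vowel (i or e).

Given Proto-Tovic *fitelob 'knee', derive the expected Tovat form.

hiselup

Tovat: start from *fitelob.
  rule 1 (vowel merger): fitelob → fitelub
  rule 2 (final devoicing): fitelub → fitelup
  rule 3 (unconditioned shift): fitelup → hitelup
  rule 4: no change — hitelup
  rule 5 (palatalisation): hitelup → hiselup
  ⇒ Tovat hiselup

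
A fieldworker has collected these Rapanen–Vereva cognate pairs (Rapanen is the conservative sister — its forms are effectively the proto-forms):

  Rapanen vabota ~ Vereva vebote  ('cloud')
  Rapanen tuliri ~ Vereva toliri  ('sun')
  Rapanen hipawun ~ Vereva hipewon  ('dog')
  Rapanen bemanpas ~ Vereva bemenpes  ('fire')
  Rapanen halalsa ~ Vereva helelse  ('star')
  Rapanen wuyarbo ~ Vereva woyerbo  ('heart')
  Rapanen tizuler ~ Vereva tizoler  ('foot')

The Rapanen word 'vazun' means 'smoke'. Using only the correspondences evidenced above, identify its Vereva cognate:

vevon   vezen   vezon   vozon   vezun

vezon

hipawun ~ hipewon, bemanpas ~ bemenpes — Rapanen a corresponds to Vereva e after a consonant, before a consonant other than r, m, n, p, b, f, v.
hipawun ~ hipewon — Rapanen u corresponds to Vereva o after a consonant, before a nasal.
Applying these to Rapanen 'vazun':
  vazun → vezun   (a→e after a consonant, before a consonant other than r, m, n, p, b, f, v)
  vezun → vezon   (u→o after a consonant, before a nasal)
So the Vereva cognate is 'vezon'.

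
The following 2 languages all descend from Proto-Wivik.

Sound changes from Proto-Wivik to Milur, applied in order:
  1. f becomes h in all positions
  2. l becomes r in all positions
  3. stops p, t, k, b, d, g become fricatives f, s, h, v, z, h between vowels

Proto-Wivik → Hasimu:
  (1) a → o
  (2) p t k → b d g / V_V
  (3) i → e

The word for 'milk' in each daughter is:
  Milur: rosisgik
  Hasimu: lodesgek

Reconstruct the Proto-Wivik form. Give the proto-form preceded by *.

*lotisgik

Position 1: Milur has r, Hasimu has l. Hasimu preserves l here (none of its changes turn any other segment into l), so the proto-segment is *l.
Position 7: Milur has i, Hasimu has e. Milur preserves i here (none of its changes turn any other segment into i), so the proto-segment is *i.
This points to *lotisgik. Verify forward in each daughter:
Milur: *lotisgik
  lotisgik (rule 1 does not apply)
  lotisgik → rotisgik   [unconditioned shift]
  rotisgik → rosisgik   [intervocalic lenition]
  giving Milur rosisgik.
Hasimu: start from *lotisgik.
  rule 1: no change — lotisgik
  rule 2 (intervocalic voicing): lotisgik → lodisgik
  rule 3 (vowel merger): lodisgik → lodesgek
  ⇒ Hasimu lodesgek
Only *lotisgik yields all of Milur rosisgik, Hasimu lodesgek.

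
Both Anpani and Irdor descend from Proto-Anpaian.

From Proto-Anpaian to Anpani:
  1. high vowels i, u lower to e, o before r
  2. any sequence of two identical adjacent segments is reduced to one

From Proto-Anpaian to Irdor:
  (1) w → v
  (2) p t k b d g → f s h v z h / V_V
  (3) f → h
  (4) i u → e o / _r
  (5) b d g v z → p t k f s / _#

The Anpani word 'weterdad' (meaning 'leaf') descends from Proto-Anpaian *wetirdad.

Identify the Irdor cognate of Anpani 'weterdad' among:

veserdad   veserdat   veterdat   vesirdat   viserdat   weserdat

veserdat

Irdor: *wetirdad > vetirdad > vesirdad > veserdad > veserdat  (by unconditioned shift, intervocalic lenition, pre-rhotic lowering, final devoicing)
Only 'veserdat' matches the regular Irdor development of *wetirdad.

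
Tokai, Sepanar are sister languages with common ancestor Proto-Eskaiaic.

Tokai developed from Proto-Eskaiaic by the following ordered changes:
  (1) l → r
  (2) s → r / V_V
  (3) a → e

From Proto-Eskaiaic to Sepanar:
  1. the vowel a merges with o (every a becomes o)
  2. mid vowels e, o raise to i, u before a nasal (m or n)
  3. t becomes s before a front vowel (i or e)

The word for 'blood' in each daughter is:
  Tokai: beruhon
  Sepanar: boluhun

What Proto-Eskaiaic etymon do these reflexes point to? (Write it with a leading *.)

Position 2: Tokai has e, Sepanar has o. Taking the neighbouring segments as reconstructed: Tokai e could go back to *a or *e; Sepanar o could go back to *a or *o — the one source consistent with every daughter is *a.
Position 3: Tokai has r, Sepanar has l. Sepanar preserves l here (none of its changes turn any other segment into l), so the proto-segment is *l.
Position 6: Tokai has o, Sepanar has u. Tokai preserves o here (none of its changes turn any other segment into o), so the proto-segment is *o.
The remaining positions agree across the daughters. Check the candidate against every language:
Tokai: *baluhon
  baluhon → baruhon   [unconditioned shift]
  baruhon (rule 2 does not apply)
  baruhon → beruhon   [vowel merger]
  giving Tokai beruhon.
Sepanar: start from *baluhon.
  rule 1 (vowel merger): baluhon → boluhon
  rule 2 (pre-nasal raising): boluhon → boluhun
  rule 3: no change — boluhun
  ⇒ Sepanar boluhun
*baluhon is the unique common source.

*baluhon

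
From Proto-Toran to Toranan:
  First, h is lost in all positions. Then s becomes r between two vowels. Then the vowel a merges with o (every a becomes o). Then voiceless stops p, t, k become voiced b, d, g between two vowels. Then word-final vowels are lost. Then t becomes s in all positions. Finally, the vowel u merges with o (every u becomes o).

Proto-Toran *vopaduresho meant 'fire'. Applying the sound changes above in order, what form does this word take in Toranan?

Toranan: start from *vopaduresho.
  rule 1 (h-loss): vopaduresho → vopadureso
  rule 2 (rhotacism): vopadureso → vopadurero
  rule 3 (vowel merger): vopadurero → vopodurero
  rule 4 (intervocalic voicing): vopodurero → vobodurero
  rule 5 (apocope): vobodurero → vobodurer
  rule 6: no change — vobodurer
  rule 7 (vowel merger): vobodurer → vobodorer
  ⇒ Toranan vobodorer

vobodorer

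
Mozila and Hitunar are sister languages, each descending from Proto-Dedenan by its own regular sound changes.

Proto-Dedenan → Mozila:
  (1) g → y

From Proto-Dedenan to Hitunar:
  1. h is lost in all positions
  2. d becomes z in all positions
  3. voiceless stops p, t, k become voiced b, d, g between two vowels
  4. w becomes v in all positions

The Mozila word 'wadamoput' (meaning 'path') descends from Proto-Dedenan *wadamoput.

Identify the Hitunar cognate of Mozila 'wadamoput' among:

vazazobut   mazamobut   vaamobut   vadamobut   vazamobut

vazamobut

Hitunar: start from *wadamoput.
  rule 1: no change — wadamoput
  rule 2 (unconditioned shift): wadamoput → wazamoput
  rule 3 (intervocalic voicing): wazamoput → wazamobut
  rule 4 (unconditioned shift): wazamobut → vazamobut
  ⇒ Hitunar vazamobut
Among the options, 'vazamobut' alone shows every Hitunar change applied in order.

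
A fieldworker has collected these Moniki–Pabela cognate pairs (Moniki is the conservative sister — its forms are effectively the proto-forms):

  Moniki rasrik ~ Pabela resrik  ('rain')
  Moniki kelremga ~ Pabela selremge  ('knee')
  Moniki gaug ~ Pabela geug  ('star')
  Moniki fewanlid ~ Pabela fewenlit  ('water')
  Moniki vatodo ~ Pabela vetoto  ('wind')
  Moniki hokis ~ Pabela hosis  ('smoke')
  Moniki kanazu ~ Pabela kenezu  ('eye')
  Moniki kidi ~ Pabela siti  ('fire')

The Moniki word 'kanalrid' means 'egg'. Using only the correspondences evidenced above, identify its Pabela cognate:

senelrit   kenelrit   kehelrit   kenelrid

kenelrit

fewanlid ~ fewenlit, kanazu ~ kenezu — Moniki a corresponds to Pabela e after a consonant, before a nasal.
rasrik ~ resrik, vatodo ~ vetoto — Moniki a corresponds to Pabela e after a consonant, before a consonant other than r, m, n, p, b, f, v.
fewanlid ~ fewenlit — Moniki d corresponds to Pabela t word-finally.
Applying these to Moniki 'kanalrid':
  kanalrid → kenalrid   (a→e after a consonant, before a nasal)
  kenalrid → kenelrid   (a→e after a consonant, before a consonant other than r, m, n, p, b, f, v)
  kenelrid → kenelrit   (d→t word-finally)
So the Pabela cognate is 'kenelrit'.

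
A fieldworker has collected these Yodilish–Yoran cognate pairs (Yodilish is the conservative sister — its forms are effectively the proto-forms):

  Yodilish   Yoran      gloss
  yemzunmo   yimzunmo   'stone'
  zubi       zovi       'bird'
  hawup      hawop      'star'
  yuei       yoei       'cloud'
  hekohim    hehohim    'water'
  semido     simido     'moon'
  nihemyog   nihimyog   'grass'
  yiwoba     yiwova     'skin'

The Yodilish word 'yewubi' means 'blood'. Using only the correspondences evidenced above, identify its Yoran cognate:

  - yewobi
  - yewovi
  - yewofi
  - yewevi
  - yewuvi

zubi ~ zovi — Yodilish u corresponds to Yoran o after a consonant, before a labial obstruent.
zubi ~ zovi — Yodilish b corresponds to Yoran v between vowels (before a front vowel).
Applying these to Yodilish 'yewubi':
  yewubi → yewobi   (u→o after a consonant, before a labial obstruent)
  yewobi → yewovi   (b→v between vowels (before a front vowel))
So the Yoran cognate is 'yewovi'.

yewovi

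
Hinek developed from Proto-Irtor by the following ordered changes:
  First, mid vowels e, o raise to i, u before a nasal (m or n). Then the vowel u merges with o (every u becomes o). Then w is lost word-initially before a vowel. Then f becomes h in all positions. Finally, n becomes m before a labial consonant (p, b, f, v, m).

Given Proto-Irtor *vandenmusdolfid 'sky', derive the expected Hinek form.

Hinek: *vandenmusdolfid > vandinmusdolfid > vandinmosdolfid > vandinmosdolhid > vandimmosdolhid  (by pre-nasal raising, vowel merger, unconditioned shift, nasal place assimilation)

vandimmosdolhid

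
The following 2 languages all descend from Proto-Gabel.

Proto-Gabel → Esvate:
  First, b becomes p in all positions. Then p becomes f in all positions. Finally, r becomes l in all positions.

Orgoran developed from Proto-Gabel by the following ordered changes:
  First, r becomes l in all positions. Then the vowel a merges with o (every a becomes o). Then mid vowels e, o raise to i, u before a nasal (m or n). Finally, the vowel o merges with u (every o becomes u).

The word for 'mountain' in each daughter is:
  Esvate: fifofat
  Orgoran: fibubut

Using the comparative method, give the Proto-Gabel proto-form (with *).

Position 5: Esvate has f, Orgoran has b. Orgoran preserves b here (none of its changes turn any other segment into b), so the proto-segment is *b.
Position 6: Esvate has a, Orgoran has u. Esvate preserves a here (none of its changes turn any other segment into a), so the proto-segment is *a.
Verify the candidate proto-form against each daughter:
Esvate: start from *fibobat.
  rule 1 (unconditioned shift): fibobat → fipopat
  rule 2 (unconditioned shift): fipopat → fifofat
  rule 3: no change — fifofat
  ⇒ Esvate fifofat
Orgoran: *fibobat
  fibobat (rule 1 does not apply)
  fibobat → fibobot   [vowel merger]
  fibobot (rule 3 does not apply)
  fibobot → fibubut   [vowel merger]
  giving Orgoran fibubut.
Only *fibobat yields all of Esvate fifofat, Orgoran fibubut.

*fibobat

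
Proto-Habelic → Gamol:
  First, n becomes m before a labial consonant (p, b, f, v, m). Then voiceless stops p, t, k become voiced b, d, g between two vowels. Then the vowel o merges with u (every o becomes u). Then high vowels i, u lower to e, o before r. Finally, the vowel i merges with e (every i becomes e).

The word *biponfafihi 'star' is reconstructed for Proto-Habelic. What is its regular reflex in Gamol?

bebumfafehe

Gamol: start from *biponfafihi.
  rule 1 (nasal place assimilation): biponfafihi → bipomfafihi
  rule 2 (intervocalic voicing): bipomfafihi → bibomfafihi
  rule 3 (vowel merger): bibomfafihi → bibumfafihi
  rule 4: no change — bibumfafihi
  rule 5 (vowel merger): bibumfafihi → bebumfafehe
  ⇒ Gamol bebumfafehe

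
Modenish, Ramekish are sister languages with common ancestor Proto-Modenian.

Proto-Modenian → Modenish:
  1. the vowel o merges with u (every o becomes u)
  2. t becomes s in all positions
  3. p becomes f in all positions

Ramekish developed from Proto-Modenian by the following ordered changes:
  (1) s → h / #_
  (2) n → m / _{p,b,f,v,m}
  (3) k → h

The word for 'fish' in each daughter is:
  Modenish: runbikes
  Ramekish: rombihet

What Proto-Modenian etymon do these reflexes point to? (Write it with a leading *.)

*ronbiket

Position 2: Modenish has u, Ramekish has o. Ramekish preserves o here (none of its changes turn any other segment into o), so the proto-segment is *o.
Position 3: Modenish has n, Ramekish has m. Modenish preserves n here (none of its changes turn any other segment into n), so the proto-segment is *n.
Position 6: Modenish has k, Ramekish has h. Modenish preserves k here (none of its changes turn any other segment into k), so the proto-segment is *k.
Verify the candidate proto-form against each daughter:
Modenish: *ronbiket
  ronbiket → runbiket   [vowel merger]
  runbiket → runbikes   [unconditioned shift]
  runbikes (rule 3 does not apply)
  giving Modenish runbikes.
Ramekish: start from *ronbiket.
  rule 1: no change — ronbiket
  rule 2 (nasal place assimilation): ronbiket → rombiket
  rule 3 (unconditioned shift): rombiket → rombihet
  ⇒ Ramekish rombihet
Only *ronbiket yields all of Modenish runbikes, Ramekish rombihet.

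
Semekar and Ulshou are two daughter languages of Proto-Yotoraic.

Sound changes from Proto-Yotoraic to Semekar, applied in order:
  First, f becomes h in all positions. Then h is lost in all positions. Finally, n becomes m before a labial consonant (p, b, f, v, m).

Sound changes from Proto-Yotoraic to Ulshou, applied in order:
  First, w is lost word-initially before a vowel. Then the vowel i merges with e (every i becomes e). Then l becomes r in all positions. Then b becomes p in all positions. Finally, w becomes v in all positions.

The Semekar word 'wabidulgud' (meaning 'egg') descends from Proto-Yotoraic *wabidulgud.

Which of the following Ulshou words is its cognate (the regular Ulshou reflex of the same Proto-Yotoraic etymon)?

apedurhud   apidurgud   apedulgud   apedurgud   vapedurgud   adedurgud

apedurgud

Ulshou: start from *wabidulgud.
  rule 1 (glide loss): wabidulgud → abidulgud
  rule 2 (vowel merger): abidulgud → abedulgud
  rule 3 (unconditioned shift): abedulgud → abedurgud
  rule 4 (unconditioned shift): abedurgud → apedurgud
  rule 5: no change — apedurgud
  ⇒ Ulshou apedurgud
Among the options, 'apedurgud' alone shows every Ulshou change applied in order.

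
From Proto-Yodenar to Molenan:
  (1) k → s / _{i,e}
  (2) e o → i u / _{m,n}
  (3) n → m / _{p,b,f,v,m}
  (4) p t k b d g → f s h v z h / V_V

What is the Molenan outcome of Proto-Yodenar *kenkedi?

Molenan: *kenkedi > sensedi > sinsedi > sinsezi  (by palatalisation, pre-nasal raising, intervocalic lenition)

sinsezi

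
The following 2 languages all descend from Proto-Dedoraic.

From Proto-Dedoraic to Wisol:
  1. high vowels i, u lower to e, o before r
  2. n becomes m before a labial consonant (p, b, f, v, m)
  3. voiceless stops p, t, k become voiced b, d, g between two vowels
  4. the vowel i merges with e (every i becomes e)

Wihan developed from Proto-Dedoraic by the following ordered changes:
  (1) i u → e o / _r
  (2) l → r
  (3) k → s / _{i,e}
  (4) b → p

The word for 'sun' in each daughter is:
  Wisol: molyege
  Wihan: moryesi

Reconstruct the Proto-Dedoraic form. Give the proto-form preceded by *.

Position 3: Wisol has l, Wihan has r. Wisol preserves l here (none of its changes turn any other segment into l), so the proto-segment is *l.
Position 6: Wisol has g, Wihan has s. Taking the neighbouring segments as reconstructed: Wisol g could go back to *k or *g; Wihan s could go back to *k or *s — the one source consistent with every daughter is *k.
Position 7: Wisol has e, Wihan has i. Wihan preserves i here (none of its changes turn any other segment into i), so the proto-segment is *i.
Verify the candidate proto-form against each daughter:
Wisol: start from *molyeki.
  rule 1: no change — molyeki
  rule 2: no change — molyeki
  rule 3 (intervocalic voicing): molyeki → molyegi
  rule 4 (vowel merger): molyegi → molyege
  ⇒ Wisol molyege
Wihan: start from *molyeki.
  rule 1: no change — molyeki
  rule 2 (unconditioned shift): molyeki → moryeki
  rule 3 (palatalisation): moryeki → moryesi
  rule 4: no change — moryesi
  ⇒ Wihan moryesi
*molyeki is the unique common source.

*molyeki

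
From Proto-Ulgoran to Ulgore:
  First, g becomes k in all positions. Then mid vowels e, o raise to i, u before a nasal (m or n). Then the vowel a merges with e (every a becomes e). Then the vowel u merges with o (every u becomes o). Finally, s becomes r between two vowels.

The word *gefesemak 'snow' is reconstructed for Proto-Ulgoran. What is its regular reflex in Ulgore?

Ulgore: *gefesemak
  gefesemak → kefesemak   [unconditioned shift]
  kefesemak → kefesimak   [pre-nasal raising]
  kefesimak → kefesimek   [vowel merger]
  kefesimek (rule 4 does not apply)
  kefesimek → keferimek   [rhotacism]
  giving Ulgore keferimek.

keferimek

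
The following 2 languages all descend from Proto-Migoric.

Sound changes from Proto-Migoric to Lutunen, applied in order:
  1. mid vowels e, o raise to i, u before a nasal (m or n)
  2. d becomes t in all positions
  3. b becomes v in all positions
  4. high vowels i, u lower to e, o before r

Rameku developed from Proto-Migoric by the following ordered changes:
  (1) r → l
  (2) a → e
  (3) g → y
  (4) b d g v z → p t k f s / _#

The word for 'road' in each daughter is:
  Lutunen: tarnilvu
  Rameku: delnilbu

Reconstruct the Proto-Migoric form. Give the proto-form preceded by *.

Position 3: Lutunen has r, Rameku has l. Lutunen preserves r here (none of its changes turn any other segment into r), so the proto-segment is *r.
Position 2: Lutunen has a, Rameku has e. Lutunen preserves a here (none of its changes turn any other segment into a), so the proto-segment is *a.
Position 7: Lutunen has v, Rameku has b. Rameku preserves b here (none of its changes turn any other segment into b), so the proto-segment is *b.
This points to *darnilbu. Verify forward in each daughter:
Lutunen: *darnilbu
  darnilbu (rule 1 does not apply)
  darnilbu → tarnilbu   [unconditioned shift]
  tarnilbu → tarnilvu   [unconditioned shift]
  tarnilvu (rule 4 does not apply)
  giving Lutunen tarnilvu.
Rameku: *darnilbu
  darnilbu → dalnilbu   [unconditioned shift]
  dalnilbu → delnilbu   [vowel merger]
  delnilbu (rule 3 does not apply)
  delnilbu (rule 4 does not apply)
  giving Rameku delnilbu.
*darnilbu is the unique common source.

*darnilbu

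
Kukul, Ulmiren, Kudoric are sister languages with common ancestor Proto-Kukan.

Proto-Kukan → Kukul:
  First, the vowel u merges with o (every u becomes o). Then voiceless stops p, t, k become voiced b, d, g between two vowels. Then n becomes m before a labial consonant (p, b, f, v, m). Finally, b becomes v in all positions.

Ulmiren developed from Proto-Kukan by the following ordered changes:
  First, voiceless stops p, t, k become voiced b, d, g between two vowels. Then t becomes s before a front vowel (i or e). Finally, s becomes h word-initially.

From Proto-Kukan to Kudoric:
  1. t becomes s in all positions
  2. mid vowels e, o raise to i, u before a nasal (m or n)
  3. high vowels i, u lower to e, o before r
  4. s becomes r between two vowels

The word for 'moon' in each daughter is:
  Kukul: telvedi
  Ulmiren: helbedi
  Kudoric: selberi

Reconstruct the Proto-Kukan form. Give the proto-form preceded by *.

*telbeti

Position 4: Kukul has v, Ulmiren has b, Kudoric has b. Kudoric preserves b here (none of its changes turn any other segment into b), so the proto-segment is *b.
Position 1: Kukul has t, Ulmiren has h, Kudoric has s. Kukul preserves t here (none of its changes turn any other segment into t), so the proto-segment is *t.
This points to *telbeti. Verify forward in each daughter:
Kukul: start from *telbeti.
  rule 1: no change — telbeti
  rule 2 (intervocalic voicing): telbeti → telbedi
  rule 3: no change — telbedi
  rule 4 (unconditioned shift): telbedi → telvedi
  ⇒ Kukul telvedi
Ulmiren: *telbeti
  telbeti → telbedi   [intervocalic voicing]
  telbedi → selbedi   [palatalisation]
  selbedi → helbedi   [debuccalisation]
  giving Ulmiren helbedi.
Kudoric: *telbeti > selbesi > selberi  (by unconditioned shift, rhotacism)
Only *telbeti yields all of Kukul telvedi, Ulmiren helbedi, Kudoric selberi.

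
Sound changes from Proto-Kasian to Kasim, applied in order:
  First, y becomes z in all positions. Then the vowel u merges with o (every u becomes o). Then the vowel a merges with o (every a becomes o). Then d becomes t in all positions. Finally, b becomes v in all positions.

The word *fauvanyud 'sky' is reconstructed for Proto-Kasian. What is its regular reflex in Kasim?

foovonzot

Kasim: *fauvanyud > fauvanzud > faovanzod > foovonzod > foovonzot  (by unconditioned shift, vowel merger, vowel merger, unconditioned shift)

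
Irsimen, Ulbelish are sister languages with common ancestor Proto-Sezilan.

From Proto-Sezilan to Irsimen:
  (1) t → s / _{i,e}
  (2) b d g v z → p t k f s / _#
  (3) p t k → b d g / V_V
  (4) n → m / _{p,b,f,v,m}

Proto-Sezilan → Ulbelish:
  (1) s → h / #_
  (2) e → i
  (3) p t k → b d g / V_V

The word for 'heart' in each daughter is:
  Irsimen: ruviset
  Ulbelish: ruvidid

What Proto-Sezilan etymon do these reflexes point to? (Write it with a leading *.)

*ruvited

Position 6: Irsimen has e, Ulbelish has i. Irsimen preserves e here (none of its changes turn any other segment into e), so the proto-segment is *e.
Position 5: Irsimen has s, Ulbelish has d. Taking the neighbouring segments as reconstructed: Irsimen s could go back to *t or *s; Ulbelish d could go back to *t or *d — the one source consistent with every daughter is *t.
Verify the candidate proto-form against each daughter:
Irsimen: start from *ruvited.
  rule 1 (palatalisation): ruvited → ruvised
  rule 2 (final devoicing): ruvised → ruviset
  rule 3: no change — ruviset
  rule 4: no change — ruviset
  ⇒ Irsimen ruviset
Ulbelish: *ruvited > ruvitid > ruvidid  (by vowel merger, intervocalic voicing)
*ruvited is the unique common source.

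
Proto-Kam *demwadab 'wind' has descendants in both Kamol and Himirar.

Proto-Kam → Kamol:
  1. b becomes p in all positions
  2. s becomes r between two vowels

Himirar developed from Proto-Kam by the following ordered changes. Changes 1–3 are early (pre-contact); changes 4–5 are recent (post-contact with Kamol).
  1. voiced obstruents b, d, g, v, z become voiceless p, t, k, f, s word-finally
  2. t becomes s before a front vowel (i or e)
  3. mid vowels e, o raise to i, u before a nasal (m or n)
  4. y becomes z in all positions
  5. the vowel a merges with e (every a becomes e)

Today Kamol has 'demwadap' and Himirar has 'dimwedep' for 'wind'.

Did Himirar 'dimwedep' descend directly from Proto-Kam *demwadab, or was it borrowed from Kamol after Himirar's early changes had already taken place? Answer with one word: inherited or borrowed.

inherited

If inherited, *demwadab would pass through all of Himirar's changes:
Himirar: start from *demwadab.
  rule 1 (final devoicing): demwadab → demwadap
  rule 2: no change — demwadap
  rule 3 (pre-nasal raising): demwadap → dimwadap
  rule 4: no change — dimwadap
  rule 5 (vowel merger): dimwadap → dimwedep
  ⇒ Himirar dimwedep
If borrowed from Kamol 'demwadap' after the early changes, it would undergo only the recent ones:
  rule 4 (unconditioned shift): no change (demwadap)
  rule 5 (vowel merger): demwadap → demwedep
  ⇒ as a loan: demwedep
Himirar 'dimwedep' matches the inherited outcome exactly, so it is an inherited cognate, not a loan.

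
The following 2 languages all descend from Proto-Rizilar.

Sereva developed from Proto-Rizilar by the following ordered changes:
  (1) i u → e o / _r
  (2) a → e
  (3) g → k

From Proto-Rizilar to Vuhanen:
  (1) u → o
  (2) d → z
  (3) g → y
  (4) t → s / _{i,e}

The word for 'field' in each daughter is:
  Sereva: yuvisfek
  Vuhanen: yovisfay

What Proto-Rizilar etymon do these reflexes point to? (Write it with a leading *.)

Position 2: Sereva has u, Vuhanen has o. Sereva preserves u here (none of its changes turn any other segment into u), so the proto-segment is *u.
Position 7: Sereva has e, Vuhanen has a. Vuhanen preserves a here (none of its changes turn any other segment into a), so the proto-segment is *a.
Position 8: Sereva has k, Vuhanen has y. Taking the neighbouring segments as reconstructed: Sereva k could go back to *k or *g; Vuhanen y could go back to *g or *y — the one source consistent with every daughter is *g.
The remaining positions agree across the daughters. Check the candidate against every language:
Sereva: start from *yuvisfag.
  rule 1: no change — yuvisfag
  rule 2 (vowel merger): yuvisfag → yuvisfeg
  rule 3 (unconditioned shift): yuvisfeg → yuvisfek
  ⇒ Sereva yuvisfek
Vuhanen: start from *yuvisfag.
  rule 1 (vowel merger): yuvisfag → yovisfag
  rule 2: no change — yovisfag
  rule 3 (unconditioned shift): yovisfag → yovisfay
  rule 4: no change — yovisfay
  ⇒ Vuhanen yovisfay
*yuvisfag is the unique common source.

*yuvisfag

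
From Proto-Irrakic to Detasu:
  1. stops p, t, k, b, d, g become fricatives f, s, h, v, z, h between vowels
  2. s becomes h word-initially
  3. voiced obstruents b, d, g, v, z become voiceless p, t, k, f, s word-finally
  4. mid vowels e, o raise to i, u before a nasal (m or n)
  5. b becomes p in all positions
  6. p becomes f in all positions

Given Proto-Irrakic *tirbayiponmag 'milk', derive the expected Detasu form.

Detasu: start from *tirbayiponmag.
  rule 1 (intervocalic lenition): tirbayiponmag → tirbayifonmag
  rule 2: no change — tirbayifonmag
  rule 3 (final devoicing): tirbayifonmag → tirbayifonmak
  rule 4 (pre-nasal raising): tirbayifonmak → tirbayifunmak
  rule 5 (unconditioned shift): tirbayifunmak → tirpayifunmak
  rule 6 (unconditioned shift): tirpayifunmak → tirfayifunmak
  ⇒ Detasu tirfayifunmak

tirfayifunmak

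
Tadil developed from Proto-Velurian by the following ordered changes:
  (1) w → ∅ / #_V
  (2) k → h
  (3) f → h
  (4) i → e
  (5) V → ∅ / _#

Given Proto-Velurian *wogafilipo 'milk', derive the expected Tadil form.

Tadil: *wogafilipo > ogafilipo > ogahilipo > ogahelepo > ogahelep  (by glide loss, unconditioned shift, vowel merger, apocope)

ogahelep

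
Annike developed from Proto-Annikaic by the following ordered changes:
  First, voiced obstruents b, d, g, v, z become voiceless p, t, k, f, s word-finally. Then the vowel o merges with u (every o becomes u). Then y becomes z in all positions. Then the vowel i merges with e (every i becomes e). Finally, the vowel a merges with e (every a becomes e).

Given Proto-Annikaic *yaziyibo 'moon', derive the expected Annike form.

zezezebu

Annike: *yaziyibo > yaziyibu > zazizibu > zazezebu > zezezebu  (by vowel merger, unconditioned shift, vowel merger, vowel merger)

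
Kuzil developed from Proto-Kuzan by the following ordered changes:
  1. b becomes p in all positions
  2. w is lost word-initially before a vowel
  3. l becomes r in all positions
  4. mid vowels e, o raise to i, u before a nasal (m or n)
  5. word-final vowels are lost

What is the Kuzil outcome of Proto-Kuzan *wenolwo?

Kuzil: *wenolwo > enolwo > enorwo > inorwo > inorw  (by glide loss, unconditioned shift, pre-nasal raising, apocope)

inorw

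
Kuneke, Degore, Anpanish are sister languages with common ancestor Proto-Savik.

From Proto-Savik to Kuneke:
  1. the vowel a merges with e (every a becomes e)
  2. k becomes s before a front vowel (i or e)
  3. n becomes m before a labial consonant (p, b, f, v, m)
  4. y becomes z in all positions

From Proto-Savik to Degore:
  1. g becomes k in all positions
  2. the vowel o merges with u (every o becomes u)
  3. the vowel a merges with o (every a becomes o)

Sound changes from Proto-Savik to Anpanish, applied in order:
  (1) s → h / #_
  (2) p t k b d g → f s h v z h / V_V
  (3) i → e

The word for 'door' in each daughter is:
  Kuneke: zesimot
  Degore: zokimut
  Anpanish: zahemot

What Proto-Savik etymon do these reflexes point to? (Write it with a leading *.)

Position 6: Kuneke has o, Degore has u, Anpanish has o. Kuneke preserves o here (none of its changes turn any other segment into o), so the proto-segment is *o.
Position 2: Kuneke has e, Degore has o, Anpanish has a. Anpanish preserves a here (none of its changes turn any other segment into a), so the proto-segment is *a.
This points to *zakimot. Verify forward in each daughter:
Kuneke: *zakimot > zekimot > zesimot  (by vowel merger, palatalisation)
Degore: *zakimot
  zakimot (rule 1 does not apply)
  zakimot → zakimut   [vowel merger]
  zakimut → zokimut   [vowel merger]
  giving Degore zokimut.
Anpanish: *zakimot
  zakimot (rule 1 does not apply)
  zakimot → zahimot   [intervocalic lenition]
  zahimot → zahemot   [vowel merger]
  giving Anpanish zahemot.
*zakimot is the unique common source.

*zakimot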